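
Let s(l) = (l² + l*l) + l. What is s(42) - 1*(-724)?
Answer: 4294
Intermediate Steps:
s(l) = l + 2*l² (s(l) = (l² + l²) + l = 2*l² + l = l + 2*l²)
s(42) - 1*(-724) = 42*(1 + 2*42) - 1*(-724) = 42*(1 + 84) + 724 = 42*85 + 724 = 3570 + 724 = 4294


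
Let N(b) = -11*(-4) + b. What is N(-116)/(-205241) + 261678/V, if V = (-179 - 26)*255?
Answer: -1053005698/210372025 ≈ -5.0054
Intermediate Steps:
N(b) = 44 + b
V = -52275 (V = -205*255 = -52275)
N(-116)/(-205241) + 261678/V = (44 - 116)/(-205241) + 261678/(-52275) = -72*(-1/205241) + 261678*(-1/52275) = 72/205241 - 87226/17425 = -1053005698/210372025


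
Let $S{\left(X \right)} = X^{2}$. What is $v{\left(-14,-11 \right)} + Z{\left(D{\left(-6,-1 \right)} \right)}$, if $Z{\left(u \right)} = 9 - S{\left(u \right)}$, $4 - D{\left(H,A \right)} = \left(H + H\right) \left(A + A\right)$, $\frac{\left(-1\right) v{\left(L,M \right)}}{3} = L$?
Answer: $-349$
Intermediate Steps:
$v{\left(L,M \right)} = - 3 L$
$D{\left(H,A \right)} = 4 - 4 A H$ ($D{\left(H,A \right)} = 4 - \left(H + H\right) \left(A + A\right) = 4 - 2 H 2 A = 4 - 4 A H$)
$Z{\left(u \right)} = 9 - u^{2}$
$v{\left(-14,-11 \right)} + Z{\left(D{\left(-6,-1 \right)} \right)} = \left(-3\right) \left(-14\right) + \left(9 - \left(4 - \left(-4\right) \left(-6\right)\right)^{2}\right) = 42 + \left(9 - \left(4 - 24\right)^{2}\right) = 42 + \left(9 - \left(-20\right)^{2}\right) = 42 + \left(9 - 400\right) = 42 - 391 = -349$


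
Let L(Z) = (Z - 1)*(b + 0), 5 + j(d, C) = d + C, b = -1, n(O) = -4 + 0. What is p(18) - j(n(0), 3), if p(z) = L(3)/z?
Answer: 53/9 ≈ 5.8889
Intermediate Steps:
n(O) = -4
j(d, C) = -5 + C + d (j(d, C) = -5 + (d + C) = -5 + (C + d) = -5 + C + d)
L(Z) = 1 - Z (L(Z) = (Z - 1)*(-1 + 0) = (-1 + Z)*(-1) = 1 - Z)
p(z) = -2/z (p(z) = (1 - 1*3)/z = (1 - 3)/z = -2/z)
p(18) - j(n(0), 3) = -2/18 - (-5 + 3 - 4) = -2*1/18 - 1*(-6) = -1/9 + 6 = 53/9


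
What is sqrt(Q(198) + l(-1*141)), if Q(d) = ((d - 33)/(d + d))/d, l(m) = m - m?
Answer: sqrt(330)/396 ≈ 0.045873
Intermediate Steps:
l(m) = 0
Q(d) = (-33 + d)/(2*d**2) (Q(d) = ((-33 + d)/((2*d)))/d = ((-33 + d)*(1/(2*d)))/d = ((-33 + d)/(2*d))/d = (-33 + d)/(2*d**2))
sqrt(Q(198) + l(-1*141)) = sqrt((1/2)*(-33 + 198)/198**2 + 0) = sqrt((1/2)*(1/39204)*165 + 0) = sqrt(5/2376 + 0) = sqrt(5/2376) = sqrt(330)/396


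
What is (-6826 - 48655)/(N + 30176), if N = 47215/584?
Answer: -32400904/17669999 ≈ -1.8337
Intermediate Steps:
N = 47215/584 (N = 47215*(1/584) = 47215/584 ≈ 80.848)
(-6826 - 48655)/(N + 30176) = (-6826 - 48655)/(47215/584 + 30176) = -55481/17669999/584 = -55481*584/17669999 = -32400904/17669999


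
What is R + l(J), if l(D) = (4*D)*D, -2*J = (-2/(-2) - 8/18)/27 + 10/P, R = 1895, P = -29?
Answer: 94111317280/49660209 ≈ 1895.1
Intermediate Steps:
J = 2285/14094 (J = -((-2/(-2) - 8/18)/27 + 10/(-29))/2 = -((-2*(-1/2) - 8*1/18)*(1/27) + 10*(-1/29))/2 = -((1 - 4/9)*(1/27) - 10/29)/2 = -((5/9)*(1/27) - 10/29)/2 = -(5/243 - 10/29)/2 = -1/2*(-2285/7047) = 2285/14094 ≈ 0.16213)
l(D) = 4*D**2
R + l(J) = 1895 + 4*(2285/14094)**2 = 1895 + 4*(5221225/198640836) = 1895 + 5221225/49660209 = 94111317280/49660209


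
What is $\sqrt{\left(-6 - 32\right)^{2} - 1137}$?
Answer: $\sqrt{307} \approx 17.521$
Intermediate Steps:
$\sqrt{\left(-6 - 32\right)^{2} - 1137} = \sqrt{\left(-38\right)^{2} - 1137} = \sqrt{1444 - 1137} = \sqrt{307}$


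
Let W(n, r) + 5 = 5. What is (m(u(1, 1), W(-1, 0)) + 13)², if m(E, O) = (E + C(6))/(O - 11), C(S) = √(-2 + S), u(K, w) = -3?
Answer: 20736/121 ≈ 171.37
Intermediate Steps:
W(n, r) = 0 (W(n, r) = -5 + 5 = 0)
m(E, O) = (2 + E)/(-11 + O) (m(E, O) = (E + √(-2 + 6))/(O - 11) = (E + √4)/(-11 + O) = (E + 2)/(-11 + O) = (2 + E)/(-11 + O))
(m(u(1, 1), W(-1, 0)) + 13)² = ((2 - 3)/(-11 + 0) + 13)² = (-1/(-11) + 13)² = (-1/11*(-1) + 13)² = (1/11 + 13)² = (144/11)² = 20736/121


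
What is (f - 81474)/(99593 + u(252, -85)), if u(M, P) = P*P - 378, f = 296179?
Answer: 42941/21288 ≈ 2.0171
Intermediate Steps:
u(M, P) = -378 + P² (u(M, P) = P² - 378 = -378 + P²)
(f - 81474)/(99593 + u(252, -85)) = (296179 - 81474)/(99593 + (-378 + (-85)²)) = 214705/(99593 + (-378 + 7225)) = 214705/(99593 + 6847) = 214705/106440 = 214705*(1/106440) = 42941/21288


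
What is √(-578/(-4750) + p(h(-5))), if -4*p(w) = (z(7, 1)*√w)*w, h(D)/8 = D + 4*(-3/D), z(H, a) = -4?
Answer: √(27455 - 1877200*I*√130)/475 ≈ 6.8915 - 6.8826*I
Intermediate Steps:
h(D) = -96/D + 8*D (h(D) = 8*(D + 4*(-3/D)) = 8*(D - 12/D) = -96/D + 8*D)
p(w) = w^(3/2) (p(w) = -(-4*√w)*w/4 = -(-1)*w^(3/2) = w^(3/2))
√(-578/(-4750) + p(h(-5))) = √(-578/(-4750) + (-96/(-5) + 8*(-5))^(3/2)) = √(-578*(-1/4750) + (-96*(-⅕) - 40)^(3/2)) = √(289/2375 + (96/5 - 40)^(3/2)) = √(289/2375 + (-104/5)^(3/2)) = √(289/2375 - 208*I*√130/25)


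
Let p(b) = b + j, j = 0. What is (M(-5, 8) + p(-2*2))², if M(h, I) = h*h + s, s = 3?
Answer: 576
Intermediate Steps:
M(h, I) = 3 + h² (M(h, I) = h*h + 3 = h² + 3 = 3 + h²)
p(b) = b (p(b) = b + 0 = b)
(M(-5, 8) + p(-2*2))² = ((3 + (-5)²) - 2*2)² = ((3 + 25) - 4)² = (28 - 4)² = 24² = 576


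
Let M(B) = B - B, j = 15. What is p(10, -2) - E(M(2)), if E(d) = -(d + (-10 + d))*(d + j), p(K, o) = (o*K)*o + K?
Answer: -100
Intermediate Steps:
p(K, o) = K + K*o**2 (p(K, o) = (K*o)*o + K = K*o**2 + K = K + K*o**2)
M(B) = 0
E(d) = -(-10 + 2*d)*(15 + d) (E(d) = -(d + (-10 + d))*(d + 15) = -(-10 + 2*d)*(15 + d))
p(10, -2) - E(M(2)) = 10*(1 + (-2)**2) - (150 - 20*0 - 2*0**2) = 10*(1 + 4) - (150 + 0 - 2*0) = 10*5 - (150 + 0 + 0) = 50 - 1*150 = 50 - 150 = -100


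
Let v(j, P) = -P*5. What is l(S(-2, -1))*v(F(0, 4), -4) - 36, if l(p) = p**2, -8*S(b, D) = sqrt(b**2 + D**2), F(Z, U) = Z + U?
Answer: -551/16 ≈ -34.438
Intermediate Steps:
F(Z, U) = U + Z
v(j, P) = -5*P
S(b, D) = -sqrt(D**2 + b**2)/8 (S(b, D) = -sqrt(b**2 + D**2)/8 = -sqrt(D**2 + b**2)/8)
l(S(-2, -1))*v(F(0, 4), -4) - 36 = (-sqrt((-1)**2 + (-2)**2)/8)**2*(-5*(-4)) - 36 = (-sqrt(1 + 4)/8)**2*20 - 36 = (-sqrt(5)/8)**2*20 - 36 = (5/64)*20 - 36 = 25/16 - 36 = -551/16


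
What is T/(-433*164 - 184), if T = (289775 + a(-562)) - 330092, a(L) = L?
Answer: 40879/71196 ≈ 0.57418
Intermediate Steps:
T = -40879 (T = (289775 - 562) - 330092 = 289213 - 330092 = -40879)
T/(-433*164 - 184) = -40879/(-433*164 - 184) = -40879/(-71012 - 184) = -40879/(-71196) = -40879*(-1/71196) = 40879/71196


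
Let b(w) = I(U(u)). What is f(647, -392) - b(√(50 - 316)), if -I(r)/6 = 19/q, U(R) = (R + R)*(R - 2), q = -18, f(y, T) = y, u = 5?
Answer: 1922/3 ≈ 640.67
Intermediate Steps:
U(R) = 2*R*(-2 + R) (U(R) = (2*R)*(-2 + R) = 2*R*(-2 + R))
I(r) = 19/3 (I(r) = -114/(-18) = -114*(-1)/18 = -6*(-19/18) = 19/3)
b(w) = 19/3
f(647, -392) - b(√(50 - 316)) = 647 - 1*19/3 = 647 - 19/3 = 1922/3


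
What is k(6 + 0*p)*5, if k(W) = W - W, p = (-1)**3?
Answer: 0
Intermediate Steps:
p = -1
k(W) = 0
k(6 + 0*p)*5 = 0*5 = 0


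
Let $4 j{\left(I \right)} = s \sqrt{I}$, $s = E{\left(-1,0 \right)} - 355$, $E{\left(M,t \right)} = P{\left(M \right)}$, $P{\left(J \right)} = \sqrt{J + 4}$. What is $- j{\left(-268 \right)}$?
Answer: $\frac{i \sqrt{67} \left(355 - \sqrt{3}\right)}{2} \approx 1445.8 i$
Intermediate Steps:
$P{\left(J \right)} = \sqrt{4 + J}$
$E{\left(M,t \right)} = \sqrt{4 + M}$
$s = -355 + \sqrt{3}$ ($s = \sqrt{4 - 1} - 355 = \sqrt{3} - 355 = -355 + \sqrt{3} \approx -353.27$)
$j{\left(I \right)} = \frac{\sqrt{I} \left(-355 + \sqrt{3}\right)}{4}$ ($j{\left(I \right)} = \frac{\left(-355 + \sqrt{3}\right) \sqrt{I}}{4} = \frac{\sqrt{I} \left(-355 + \sqrt{3}\right)}{4}$)
$- j{\left(-268 \right)} = - \frac{\sqrt{-268} \left(-355 + \sqrt{3}\right)}{4} = - \frac{2 i \sqrt{67} \left(-355 + \sqrt{3}\right)}{4} = - \frac{i \sqrt{67} \left(-355 + \sqrt{3}\right)}{2}$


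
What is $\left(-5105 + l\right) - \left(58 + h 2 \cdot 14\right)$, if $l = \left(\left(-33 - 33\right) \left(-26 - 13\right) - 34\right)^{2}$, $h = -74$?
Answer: $6448509$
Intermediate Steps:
$l = 6451600$ ($l = \left(\left(-66\right) \left(-39\right) - 34\right)^{2} = \left(2574 - 34\right)^{2} = 2540^{2} = 6451600$)
$\left(-5105 + l\right) - \left(58 + h 2 \cdot 14\right) = \left(-5105 + 6451600\right) - \left(58 - 74 \cdot 2 \cdot 14\right) = 6446495 - \left(58 - 2072\right) = 6446495 - -2014 = 6446495 + 2014 = 6448509$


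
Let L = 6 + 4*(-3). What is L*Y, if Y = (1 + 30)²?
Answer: -5766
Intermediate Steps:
Y = 961 (Y = 31² = 961)
L = -6 (L = 6 - 12 = -6)
L*Y = -6*961 = -5766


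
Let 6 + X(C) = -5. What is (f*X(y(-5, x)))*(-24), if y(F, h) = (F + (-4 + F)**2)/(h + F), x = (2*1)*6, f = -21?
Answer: -5544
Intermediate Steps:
x = 12 (x = 2*6 = 12)
y(F, h) = (F + (-4 + F)**2)/(F + h)
X(C) = -11 (X(C) = -6 - 5 = -11)
(f*X(y(-5, x)))*(-24) = -21*(-11)*(-24) = 231*(-24) = -5544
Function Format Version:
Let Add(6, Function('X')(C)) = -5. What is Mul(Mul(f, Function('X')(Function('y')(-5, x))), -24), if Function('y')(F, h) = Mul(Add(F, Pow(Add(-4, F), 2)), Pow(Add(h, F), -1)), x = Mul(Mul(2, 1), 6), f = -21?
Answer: -5544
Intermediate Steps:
x = 12 (x = Mul(2, 6) = 12)
Function('y')(F, h) = Mul(Pow(Add(F, h), -1), Add(F, Pow(Add(-4, F), 2))) (Function('y')(F, h) = Mul(Add(F, Pow(Add(-4, F), 2)), Pow(Add(F, h), -1)) = Mul(Pow(Add(F, h), -1), Add(F, Pow(Add(-4, F), 2))))
Function('X')(C) = -11 (Function('X')(C) = Add(-6, -5) = -11)
Mul(Mul(f, Function('X')(Function('y')(-5, x))), -24) = Mul(Mul(-21, -11), -24) = Mul(231, -24) = -5544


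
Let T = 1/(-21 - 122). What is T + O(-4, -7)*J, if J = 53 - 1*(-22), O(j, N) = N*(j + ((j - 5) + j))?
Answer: 1276274/143 ≈ 8925.0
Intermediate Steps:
O(j, N) = N*(-5 + 3*j) (O(j, N) = N*(j + ((-5 + j) + j)) = N*(j + (-5 + 2*j)) = N*(-5 + 3*j))
T = -1/143 (T = 1/(-143) = -1/143 ≈ -0.0069930)
J = 75 (J = 53 + 22 = 75)
T + O(-4, -7)*J = -1/143 - 7*(-5 + 3*(-4))*75 = -1/143 - 7*(-5 - 12)*75 = -1/143 - 7*(-17)*75 = -1/143 + 119*75 = -1/143 + 8925 = 1276274/143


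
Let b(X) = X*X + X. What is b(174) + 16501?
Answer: 46951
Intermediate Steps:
b(X) = X + X² (b(X) = X² + X = X + X²)
b(174) + 16501 = 174*(1 + 174) + 16501 = 174*175 + 16501 = 30450 + 16501 = 46951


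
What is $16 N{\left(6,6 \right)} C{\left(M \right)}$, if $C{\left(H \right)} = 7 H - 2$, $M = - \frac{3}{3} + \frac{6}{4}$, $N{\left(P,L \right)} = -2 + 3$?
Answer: $24$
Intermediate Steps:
$N{\left(P,L \right)} = 1$
$M = \frac{1}{2}$ ($M = \left(-3\right) \frac{1}{3} + 6 \cdot \frac{1}{4} = -1 + \frac{3}{2} = \frac{1}{2} \approx 0.5$)
$C{\left(H \right)} = -2 + 7 H$
$16 N{\left(6,6 \right)} C{\left(M \right)} = 16 \cdot 1 \left(-2 + 7 \cdot \frac{1}{2}\right) = 16 \left(-2 + \frac{7}{2}\right) = 16 \cdot \frac{3}{2} = 24$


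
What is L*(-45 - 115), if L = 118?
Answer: -18880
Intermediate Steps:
L*(-45 - 115) = 118*(-45 - 115) = 118*(-160) = -18880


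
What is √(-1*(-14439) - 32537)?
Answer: I*√18098 ≈ 134.53*I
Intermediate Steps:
√(-1*(-14439) - 32537) = √(14439 - 32537) = √(-18098) = I*√18098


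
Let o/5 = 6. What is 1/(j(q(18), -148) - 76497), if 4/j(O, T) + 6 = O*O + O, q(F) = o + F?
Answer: -1173/89730979 ≈ -1.3072e-5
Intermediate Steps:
o = 30 (o = 5*6 = 30)
q(F) = 30 + F
j(O, T) = 4/(-6 + O + O²) (j(O, T) = 4/(-6 + (O*O + O)) = 4/(-6 + (O² + O)) = 4/(-6 + (O + O²)) = 4/(-6 + O + O²))
1/(j(q(18), -148) - 76497) = 1/(4/(-6 + (30 + 18) + (30 + 18)²) - 76497) = 1/(4/(-6 + 48 + 48²) - 76497) = 1/(4/(-6 + 48 + 2304) - 76497) = 1/(4/2346 - 76497) = 1/(4*(1/2346) - 76497) = 1/(2/1173 - 76497) = 1/(-89730979/1173) = -1173/89730979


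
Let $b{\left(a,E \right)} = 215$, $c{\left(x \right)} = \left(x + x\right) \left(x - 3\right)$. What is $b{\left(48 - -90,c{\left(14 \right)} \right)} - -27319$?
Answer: $27534$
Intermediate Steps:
$c{\left(x \right)} = 2 x \left(-3 + x\right)$
$b{\left(48 - -90,c{\left(14 \right)} \right)} - -27319 = 215 - -27319 = 215 + 27319 = 27534$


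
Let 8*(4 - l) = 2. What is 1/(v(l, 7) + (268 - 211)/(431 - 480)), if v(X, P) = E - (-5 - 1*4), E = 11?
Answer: 49/923 ≈ 0.053088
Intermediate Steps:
l = 15/4 (l = 4 - ⅛*2 = 4 - ¼ = 15/4 ≈ 3.7500)
v(X, P) = 20 (v(X, P) = 11 - (-5 - 1*4) = 11 - (-5 - 4) = 11 - 1*(-9) = 11 + 9 = 20)
1/(v(l, 7) + (268 - 211)/(431 - 480)) = 1/(20 + (268 - 211)/(431 - 480)) = 1/(20 + 57/(-49)) = 1/(20 + 57*(-1/49)) = 1/(20 - 57/49) = 1/(923/49) = 49/923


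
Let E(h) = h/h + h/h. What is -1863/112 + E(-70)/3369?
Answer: -6276223/377328 ≈ -16.633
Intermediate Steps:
E(h) = 2 (E(h) = 1 + 1 = 2)
-1863/112 + E(-70)/3369 = -1863/112 + 2/3369 = -6276223/377328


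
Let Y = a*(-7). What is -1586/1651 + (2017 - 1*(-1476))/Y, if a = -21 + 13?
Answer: 62397/1016 ≈ 61.414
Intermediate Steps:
a = -8
Y = 56 (Y = -8*(-7) = 56)
-1586/1651 + (2017 - 1*(-1476))/Y = -1586/1651 + (2017 - 1*(-1476))/56 = -1586*1/1651 + (2017 + 1476)*(1/56) = -122/127 + 3493*(1/56) = -122/127 + 499/8 = 62397/1016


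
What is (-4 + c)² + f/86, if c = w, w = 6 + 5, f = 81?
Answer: 4295/86 ≈ 49.942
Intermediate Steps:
w = 11
c = 11
(-4 + c)² + f/86 = (-4 + 11)² + 81/86 = 7² + (1/86)*81 = 49 + 81/86 = 4295/86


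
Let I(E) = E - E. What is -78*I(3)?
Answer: 0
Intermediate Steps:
I(E) = 0
-78*I(3) = -78*0 = 0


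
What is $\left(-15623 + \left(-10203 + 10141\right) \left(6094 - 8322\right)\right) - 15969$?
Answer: $106544$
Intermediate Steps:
$\left(-15623 + \left(-10203 + 10141\right) \left(6094 - 8322\right)\right) - 15969 = \left(-15623 - -138136\right) - 15969 = \left(-15623 + 138136\right) - 15969 = 122513 - 15969 = 106544$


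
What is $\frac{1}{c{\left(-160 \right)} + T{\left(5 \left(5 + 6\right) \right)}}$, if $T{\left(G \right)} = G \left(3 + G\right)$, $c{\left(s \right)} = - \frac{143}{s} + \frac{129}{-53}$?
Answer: $\frac{8480}{27038139} \approx 0.00031363$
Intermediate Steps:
$c{\left(s \right)} = - \frac{129}{53} - \frac{143}{s}$ ($c{\left(s \right)} = - \frac{143}{s} + 129 \left(- \frac{1}{53}\right) = - \frac{143}{s} - \frac{129}{53} = - \frac{129}{53} - \frac{143}{s}$)
$\frac{1}{c{\left(-160 \right)} + T{\left(5 \left(5 + 6\right) \right)}} = \frac{1}{\left(- \frac{129}{53} - \frac{143}{-160}\right) + 5 \left(5 + 6\right) \left(3 + 5 \left(5 + 6\right)\right)} = \frac{1}{\left(- \frac{129}{53} - - \frac{143}{160}\right) + 5 \cdot 11 \left(3 + 5 \cdot 11\right)} = \frac{1}{\left(- \frac{129}{53} + \frac{143}{160}\right) + 55 \left(3 + 55\right)} = \frac{1}{- \frac{13061}{8480} + 55 \cdot 58} = \frac{1}{- \frac{13061}{8480} + 3190} = \frac{1}{\frac{27038139}{8480}} = \frac{8480}{27038139}$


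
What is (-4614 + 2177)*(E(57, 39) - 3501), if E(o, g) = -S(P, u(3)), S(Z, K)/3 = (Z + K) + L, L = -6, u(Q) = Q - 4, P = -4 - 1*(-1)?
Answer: 8458827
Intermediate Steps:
P = -3 (P = -4 + 1 = -3)
u(Q) = -4 + Q
S(Z, K) = -18 + 3*K + 3*Z (S(Z, K) = 3*((Z + K) - 6) = 3*((K + Z) - 6) = 3*(-6 + K + Z) = -18 + 3*K + 3*Z)
E(o, g) = 30 (E(o, g) = -(-18 + 3*(-4 + 3) + 3*(-3)) = -(-18 + 3*(-1) - 9) = -(-18 - 3 - 9) = -1*(-30) = 30)
(-4614 + 2177)*(E(57, 39) - 3501) = (-4614 + 2177)*(30 - 3501) = -2437*(-3471) = 8458827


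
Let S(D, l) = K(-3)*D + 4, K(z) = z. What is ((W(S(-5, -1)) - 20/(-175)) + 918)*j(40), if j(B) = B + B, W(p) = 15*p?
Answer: 673744/7 ≈ 96249.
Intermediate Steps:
S(D, l) = 4 - 3*D (S(D, l) = -3*D + 4 = 4 - 3*D)
j(B) = 2*B
((W(S(-5, -1)) - 20/(-175)) + 918)*j(40) = ((15*(4 - 3*(-5)) - 20/(-175)) + 918)*(2*40) = ((15*(4 + 15) - 20*(-1)/175) + 918)*80 = ((15*19 - 1*(-4/35)) + 918)*80 = ((285 + 4/35) + 918)*80 = (9979/35 + 918)*80 = (42109/35)*80 = 673744/7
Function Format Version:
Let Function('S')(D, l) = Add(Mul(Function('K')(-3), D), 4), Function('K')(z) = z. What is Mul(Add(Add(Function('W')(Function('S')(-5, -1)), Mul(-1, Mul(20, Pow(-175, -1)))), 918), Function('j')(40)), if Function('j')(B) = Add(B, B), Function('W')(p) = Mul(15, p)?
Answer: Rational(673744, 7) ≈ 96249.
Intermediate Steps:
Function('S')(D, l) = Add(4, Mul(-3, D)) (Function('S')(D, l) = Add(Mul(-3, D), 4) = Add(4, Mul(-3, D)))
Function('j')(B) = Mul(2, B)
Mul(Add(Add(Function('W')(Function('S')(-5, -1)), Mul(-1, Mul(20, Pow(-175, -1)))), 918), Function('j')(40)) = Mul(Add(Add(Mul(15, Add(4, Mul(-3, -5))), Mul(-1, Mul(20, Pow(-175, -1)))), 918), Mul(2, 40)) = Mul(Add(Add(Mul(15, Add(4, 15)), Mul(-1, Mul(20, Rational(-1, 175)))), 918), 80) = Mul(Add(Add(Mul(15, 19), Mul(-1, Rational(-4, 35))), 918), 80) = Mul(Add(Add(285, Rational(4, 35)), 918), 80) = Mul(Add(Rational(9979, 35), 918), 80) = Mul(Rational(42109, 35), 80) = Rational(673744, 7)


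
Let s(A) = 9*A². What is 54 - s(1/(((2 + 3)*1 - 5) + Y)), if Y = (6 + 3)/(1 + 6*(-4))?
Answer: -43/9 ≈ -4.7778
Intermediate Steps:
Y = -9/23 (Y = 9/(1 - 24) = 9/(-23) = 9*(-1/23) = -9/23 ≈ -0.39130)
54 - s(1/(((2 + 3)*1 - 5) + Y)) = 54 - 9*(1/(((2 + 3)*1 - 5) - 9/23))² = 54 - 9*(1/((5*1 - 5) - 9/23))² = 54 - 9*(1/((5 - 5) - 9/23))² = 54 - 9*(1/(0 - 9/23))² = 54 - 9*(1/(-9/23))² = 54 - 9*(-23/9)² = 54 - 9*529/81 = 54 - 1*529/9 = 54 - 529/9 = -43/9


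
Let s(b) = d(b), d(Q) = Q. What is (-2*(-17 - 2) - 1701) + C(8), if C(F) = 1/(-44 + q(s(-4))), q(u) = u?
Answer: -79825/48 ≈ -1663.0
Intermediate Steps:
s(b) = b
C(F) = -1/48 (C(F) = 1/(-44 - 4) = 1/(-48) = -1/48)
(-2*(-17 - 2) - 1701) + C(8) = (-2*(-17 - 2) - 1701) - 1/48 = (-2*(-19) - 1701) - 1/48 = (38 - 1701) - 1/48 = -1663 - 1/48 = -79825/48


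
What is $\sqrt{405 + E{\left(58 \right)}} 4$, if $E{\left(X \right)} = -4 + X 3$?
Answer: $20 \sqrt{23} \approx 95.917$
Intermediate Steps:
$E{\left(X \right)} = -4 + 3 X$
$\sqrt{405 + E{\left(58 \right)}} 4 = \sqrt{405 + \left(-4 + 3 \cdot 58\right)} 4 = \sqrt{405 + \left(-4 + 174\right)} 4 = \sqrt{405 + 170} \cdot 4 = \sqrt{575} \cdot 4 = 5 \sqrt{23} \cdot 4 = 20 \sqrt{23}$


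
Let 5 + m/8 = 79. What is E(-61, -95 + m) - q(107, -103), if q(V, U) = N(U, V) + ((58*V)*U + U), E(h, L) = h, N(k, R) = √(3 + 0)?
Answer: 639260 - √3 ≈ 6.3926e+5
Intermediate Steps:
m = 592 (m = -40 + 8*79 = -40 + 632 = 592)
N(k, R) = √3
q(V, U) = U + √3 + 58*U*V (q(V, U) = √3 + ((58*V)*U + U) = √3 + (58*U*V + U) = √3 + (U + 58*U*V) = U + √3 + 58*U*V)
E(-61, -95 + m) - q(107, -103) = -61 - (-103 + √3 + 58*(-103)*107) = -61 - (-103 + √3 - 639218) = -61 - (-639321 + √3) = -61 + (639321 - √3) = 639260 - √3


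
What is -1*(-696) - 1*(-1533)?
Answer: 2229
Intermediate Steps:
-1*(-696) - 1*(-1533) = 696 + 1533 = 2229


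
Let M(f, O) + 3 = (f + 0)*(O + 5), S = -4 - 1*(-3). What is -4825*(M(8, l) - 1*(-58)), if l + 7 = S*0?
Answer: -188175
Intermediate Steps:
S = -1 (S = -4 + 3 = -1)
l = -7 (l = -7 - 1*0 = -7 + 0 = -7)
M(f, O) = -3 + f*(5 + O) (M(f, O) = -3 + (f + 0)*(O + 5) = -3 + f*(5 + O))
-4825*(M(8, l) - 1*(-58)) = -4825*((-3 + 5*8 - 7*8) - 1*(-58)) = -4825*((-3 + 40 - 56) + 58) = -4825*(-19 + 58) = -4825*39 = -188175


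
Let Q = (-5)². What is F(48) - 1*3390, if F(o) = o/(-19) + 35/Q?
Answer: -322157/95 ≈ -3391.1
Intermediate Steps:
Q = 25
F(o) = 7/5 - o/19 (F(o) = o/(-19) + 35/25 = o*(-1/19) + 35*(1/25) = -o/19 + 7/5 = 7/5 - o/19)
F(48) - 1*3390 = (7/5 - 1/19*48) - 1*3390 = (7/5 - 48/19) - 3390 = -107/95 - 3390 = -322157/95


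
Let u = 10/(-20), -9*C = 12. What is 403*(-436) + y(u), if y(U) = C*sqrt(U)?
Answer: -175708 - 2*I*sqrt(2)/3 ≈ -1.7571e+5 - 0.94281*I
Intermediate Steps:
C = -4/3 (C = -1/9*12 = -4/3 ≈ -1.3333)
u = -1/2 (u = 10*(-1/20) = -1/2 ≈ -0.50000)
y(U) = -4*sqrt(U)/3
403*(-436) + y(u) = 403*(-436) - 2*I*sqrt(2)/3 = -175708 - 2*I*sqrt(2)/3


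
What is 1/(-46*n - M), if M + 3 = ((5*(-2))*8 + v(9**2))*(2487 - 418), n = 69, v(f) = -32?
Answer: 1/228557 ≈ 4.3753e-6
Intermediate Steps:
M = -231731 (M = -3 + ((5*(-2))*8 - 32)*(2487 - 418) = -3 + (-10*8 - 32)*2069 = -3 + (-80 - 32)*2069 = -3 - 112*2069 = -3 - 231728 = -231731)
1/(-46*n - M) = 1/(-46*69 - 1*(-231731)) = 1/(-3174 + 231731) = 1/228557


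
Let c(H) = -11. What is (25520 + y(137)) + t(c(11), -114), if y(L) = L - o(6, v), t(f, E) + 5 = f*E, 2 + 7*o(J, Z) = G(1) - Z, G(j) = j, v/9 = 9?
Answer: 188424/7 ≈ 26918.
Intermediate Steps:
v = 81 (v = 9*9 = 81)
o(J, Z) = -⅐ - Z/7 (o(J, Z) = -2/7 + (1 - Z)/7 = -2/7 + (⅐ - Z/7) = -⅐ - Z/7)
t(f, E) = -5 + E*f (t(f, E) = -5 + f*E = -5 + E*f)
y(L) = 82/7 + L (y(L) = L - (-⅐ - ⅐*81) = L - (-⅐ - 81/7) = L - 1*(-82/7) = L + 82/7 = 82/7 + L)
(25520 + y(137)) + t(c(11), -114) = (25520 + (82/7 + 137)) + (-5 - 114*(-11)) = (25520 + 1041/7) + (-5 + 1254) = 179681/7 + 1249 = 188424/7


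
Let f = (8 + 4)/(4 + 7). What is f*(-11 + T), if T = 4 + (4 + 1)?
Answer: -24/11 ≈ -2.1818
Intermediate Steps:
f = 12/11 ≈ 1.0909
T = 9 (T = 4 + 5 = 9)
f*(-11 + T) = 12*(-11 + 9)/11 = (12/11)*(-2) = -24/11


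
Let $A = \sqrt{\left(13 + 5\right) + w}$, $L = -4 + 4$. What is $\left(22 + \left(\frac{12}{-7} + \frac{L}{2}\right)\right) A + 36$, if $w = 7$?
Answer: $\frac{962}{7} \approx 137.43$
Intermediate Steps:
$L = 0$
$A = 5$ ($A = \sqrt{\left(13 + 5\right) + 7} = \sqrt{18 + 7} = \sqrt{25} = 5$)
$\left(22 + \left(\frac{12}{-7} + \frac{L}{2}\right)\right) A + 36 = \left(22 + \left(\frac{12}{-7} + \frac{0}{2}\right)\right) 5 + 36 = \left(22 + \left(12 \left(- \frac{1}{7}\right) + 0 \cdot \frac{1}{2}\right)\right) 5 + 36 = \left(22 + \left(- \frac{12}{7} + 0\right)\right) 5 + 36 = \left(22 - \frac{12}{7}\right) 5 + 36 = \frac{142}{7} \cdot 5 + 36 = \frac{710}{7} + 36 = \frac{962}{7}$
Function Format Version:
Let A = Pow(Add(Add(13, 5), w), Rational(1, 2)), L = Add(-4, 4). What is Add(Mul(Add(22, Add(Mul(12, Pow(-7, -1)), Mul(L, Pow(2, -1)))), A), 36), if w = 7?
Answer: Rational(962, 7) ≈ 137.43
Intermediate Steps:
L = 0
A = 5 (A = Pow(Add(Add(13, 5), 7), Rational(1, 2)) = Pow(Add(18, 7), Rational(1, 2)) = Pow(25, Rational(1, 2)) = 5)
Add(Mul(Add(22, Add(Mul(12, Pow(-7, -1)), Mul(L, Pow(2, -1)))), A), 36) = Add(Mul(Add(22, Add(Mul(12, Pow(-7, -1)), Mul(0, Pow(2, -1)))), 5), 36) = Add(Mul(Add(22, Add(Mul(12, Rational(-1, 7)), Mul(0, Rational(1, 2)))), 5), 36) = Add(Mul(Add(22, Add(Rational(-12, 7), 0)), 5), 36) = Add(Mul(Add(22, Rational(-12, 7)), 5), 36) = Add(Mul(Rational(142, 7), 5), 36) = Add(Rational(710, 7), 36) = Rational(962, 7)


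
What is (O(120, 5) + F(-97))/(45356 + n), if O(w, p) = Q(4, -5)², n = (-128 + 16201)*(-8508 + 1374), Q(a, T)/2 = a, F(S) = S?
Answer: 33/114619426 ≈ 2.8791e-7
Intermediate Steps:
Q(a, T) = 2*a
n = -114664782 (n = 16073*(-7134) = -114664782)
O(w, p) = 64 (O(w, p) = (2*4)² = 8² = 64)
(O(120, 5) + F(-97))/(45356 + n) = (64 - 97)/(45356 - 114664782) = -33/(-114619426) = -33*(-1/114619426) = 33/114619426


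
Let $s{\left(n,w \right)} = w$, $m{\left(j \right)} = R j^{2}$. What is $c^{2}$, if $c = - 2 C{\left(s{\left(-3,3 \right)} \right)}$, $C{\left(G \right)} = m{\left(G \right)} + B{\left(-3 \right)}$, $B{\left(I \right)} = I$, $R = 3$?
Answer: $2304$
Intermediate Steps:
$m{\left(j \right)} = 3 j^{2}$
$C{\left(G \right)} = -3 + 3 G^{2}$ ($C{\left(G \right)} = 3 G^{2} - 3 = -3 + 3 G^{2}$)
$c = -48$ ($c = - 2 \left(-3 + 3 \cdot 3^{2}\right) = - 2 \left(-3 + 3 \cdot 9\right) = - 2 \left(-3 + 27\right) = \left(-2\right) 24 = -48$)
$c^{2} = \left(-48\right)^{2} = 2304$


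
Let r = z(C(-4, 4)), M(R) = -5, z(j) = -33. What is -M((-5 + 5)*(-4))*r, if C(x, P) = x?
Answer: -165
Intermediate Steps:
r = -33
-M((-5 + 5)*(-4))*r = -(-5)*(-33) = -1*165 = -165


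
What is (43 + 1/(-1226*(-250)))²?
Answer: 173699246609001/93942250000 ≈ 1849.0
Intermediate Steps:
(43 + 1/(-1226*(-250)))² = (43 - 1/1226*(-1/250))² = (43 + 1/306500)² = (13179501/306500)² = 173699246609001/93942250000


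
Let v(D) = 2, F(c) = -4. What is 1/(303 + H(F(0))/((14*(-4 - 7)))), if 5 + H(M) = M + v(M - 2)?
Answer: 22/6667 ≈ 0.0032998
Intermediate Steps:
H(M) = -3 + M (H(M) = -5 + (M + 2) = -5 + (2 + M) = -3 + M)
1/(303 + H(F(0))/((14*(-4 - 7)))) = 1/(303 + (-3 - 4)/((14*(-4 - 7)))) = 1/(303 - 7/(14*(-11))) = 1/(303 - 7/(-154)) = 1/(303 - 7*(-1/154)) = 1/(303 + 1/22) = 1/(6667/22) = 22/6667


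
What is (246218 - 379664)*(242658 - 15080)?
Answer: -30369373788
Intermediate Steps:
(246218 - 379664)*(242658 - 15080) = -133446*227578 = -30369373788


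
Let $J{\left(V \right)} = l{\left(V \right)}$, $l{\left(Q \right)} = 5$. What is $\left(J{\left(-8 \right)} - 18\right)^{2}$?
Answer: $169$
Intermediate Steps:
$J{\left(V \right)} = 5$
$\left(J{\left(-8 \right)} - 18\right)^{2} = \left(5 - 18\right)^{2} = \left(-13\right)^{2} = 169$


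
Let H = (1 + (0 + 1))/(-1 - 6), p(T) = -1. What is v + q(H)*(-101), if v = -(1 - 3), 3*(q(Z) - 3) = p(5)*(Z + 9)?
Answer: -160/21 ≈ -7.6190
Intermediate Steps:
H = -2/7 (H = (1 + 1)/(-7) = 2*(-⅐) = -2/7 ≈ -0.28571)
q(Z) = -Z/3 (q(Z) = 3 + (-(Z + 9))/3 = 3 + (-(9 + Z))/3 = 3 + (-9 - Z)/3 = 3 + (-3 - Z/3) = -Z/3)
v = 2 (v = -1*(-2) = 2)
v + q(H)*(-101) = 2 - ⅓*(-2/7)*(-101) = 2 + (2/21)*(-101) = 2 - 202/21 = -160/21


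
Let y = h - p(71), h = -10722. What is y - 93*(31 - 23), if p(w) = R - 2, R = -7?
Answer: -11457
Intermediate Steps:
p(w) = -9 (p(w) = -7 - 2 = -9)
y = -10713 (y = -10722 - 1*(-9) = -10722 + 9 = -10713)
y - 93*(31 - 23) = -10713 - 93*(31 - 23) = -10713 - 93*8 = -10713 - 1*744 = -10713 - 744 = -11457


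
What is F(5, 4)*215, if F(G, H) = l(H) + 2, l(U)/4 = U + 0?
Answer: 3870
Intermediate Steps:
l(U) = 4*U (l(U) = 4*(U + 0) = 4*U)
F(G, H) = 2 + 4*H (F(G, H) = 4*H + 2 = 2 + 4*H)
F(5, 4)*215 = (2 + 4*4)*215 = (2 + 16)*215 = 18*215 = 3870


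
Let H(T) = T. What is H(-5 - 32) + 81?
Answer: 44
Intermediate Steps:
H(-5 - 32) + 81 = (-5 - 32) + 81 = -37 + 81 = 44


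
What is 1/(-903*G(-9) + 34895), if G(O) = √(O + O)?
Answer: 4985/176048341 + 387*I*√2/176048341 ≈ 2.8316e-5 + 3.1088e-6*I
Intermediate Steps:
G(O) = √2*√O (G(O) = √(2*O) = √2*√O)
1/(-903*G(-9) + 34895) = 1/(-903*√2*√(-9) + 34895) = 1/(-903*√2*3*I + 34895) = 1/(-2709*I*√2 + 34895) = 1/(34895 - 2709*I*√2)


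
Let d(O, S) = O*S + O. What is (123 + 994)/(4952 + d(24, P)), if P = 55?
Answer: 1117/6296 ≈ 0.17741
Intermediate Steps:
d(O, S) = O + O*S
(123 + 994)/(4952 + d(24, P)) = (123 + 994)/(4952 + 24*(1 + 55)) = 1117/(4952 + 24*56) = 1117/(4952 + 1344) = 1117/6296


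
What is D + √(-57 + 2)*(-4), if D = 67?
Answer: 67 - 4*I*√55 ≈ 67.0 - 29.665*I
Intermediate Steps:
D + √(-57 + 2)*(-4) = 67 + √(-57 + 2)*(-4) = 67 + √(-55)*(-4) = 67 + (I*√55)*(-4) = 67 - 4*I*√55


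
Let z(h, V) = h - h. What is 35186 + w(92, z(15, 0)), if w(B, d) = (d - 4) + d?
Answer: 35182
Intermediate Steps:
z(h, V) = 0
w(B, d) = -4 + 2*d (w(B, d) = (-4 + d) + d = -4 + 2*d)
35186 + w(92, z(15, 0)) = 35186 + (-4 + 2*0) = 35186 + (-4 + 0) = 35186 - 4 = 35182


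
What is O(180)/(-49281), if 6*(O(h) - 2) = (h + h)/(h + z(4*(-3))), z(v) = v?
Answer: -11/229978 ≈ -4.7831e-5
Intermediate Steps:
O(h) = 2 + h/(3*(-12 + h)) (O(h) = 2 + ((h + h)/(h + 4*(-3)))/6 = 2 + ((2*h)/(h - 12))/6 = 2 + ((2*h)/(-12 + h))/6 = 2 + (2*h/(-12 + h))/6 = 2 + h/(3*(-12 + h)))
O(180)/(-49281) = ((-72 + 7*180)/(3*(-12 + 180)))/(-49281) = ((⅓)*(-72 + 1260)/168)*(-1/49281) = ((⅓)*(1/168)*1188)*(-1/49281) = (33/14)*(-1/49281) = -11/229978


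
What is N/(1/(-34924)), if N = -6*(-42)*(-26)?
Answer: 228822048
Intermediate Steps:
N = -6552 (N = 252*(-26) = -6552)
N/(1/(-34924)) = -6552/(1/(-34924)) = -6552/(-1/34924) = -6552*(-34924) = 228822048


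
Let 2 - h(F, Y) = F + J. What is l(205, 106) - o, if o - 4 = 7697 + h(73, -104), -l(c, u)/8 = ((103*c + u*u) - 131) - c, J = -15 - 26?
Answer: -263791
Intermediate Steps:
J = -41
h(F, Y) = 43 - F (h(F, Y) = 2 - (F - 41) = 2 - (-41 + F) = 2 + (41 - F) = 43 - F)
l(c, u) = 1048 - 816*c - 8*u² (l(c, u) = -8*(((103*c + u*u) - 131) - c) = -8*(((103*c + u²) - 131) - c) = -8*(((u² + 103*c) - 131) - c) = -8*((-131 + u² + 103*c) - c) = -8*(-131 + u² + 102*c) = 1048 - 816*c - 8*u²)
o = 7671 (o = 4 + (7697 + (43 - 1*73)) = 4 + (7697 + (43 - 73)) = 4 + (7697 - 30) = 4 + 7667 = 7671)
l(205, 106) - o = (1048 - 816*205 - 8*106²) - 1*7671 = (1048 - 167280 - 8*11236) - 7671 = (1048 - 167280 - 89888) - 7671 = -256120 - 7671 = -263791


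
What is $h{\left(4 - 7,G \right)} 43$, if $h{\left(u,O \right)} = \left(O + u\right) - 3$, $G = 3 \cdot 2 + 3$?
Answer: $129$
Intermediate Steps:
$G = 9$ ($G = 6 + 3 = 9$)
$h{\left(u,O \right)} = -3 + O + u$
$h{\left(4 - 7,G \right)} 43 = \left(-3 + 9 + \left(4 - 7\right)\right) 43 = \left(-3 + 9 - 3\right) 43 = 3 \cdot 43 = 129$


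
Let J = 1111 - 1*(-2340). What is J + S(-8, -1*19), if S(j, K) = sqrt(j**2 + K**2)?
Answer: 3451 + 5*sqrt(17) ≈ 3471.6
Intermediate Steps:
J = 3451 (J = 1111 + 2340 = 3451)
S(j, K) = sqrt(K**2 + j**2)
J + S(-8, -1*19) = 3451 + sqrt((-1*19)**2 + (-8)**2) = 3451 + sqrt((-19)**2 + 64) = 3451 + sqrt(361 + 64) = 3451 + sqrt(425) = 3451 + 5*sqrt(17)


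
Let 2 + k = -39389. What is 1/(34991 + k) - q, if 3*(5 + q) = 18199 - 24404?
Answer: 27367997/13200 ≈ 2073.3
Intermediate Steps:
k = -39391 (k = -2 - 39389 = -39391)
q = -6220/3 (q = -5 + (18199 - 24404)/3 = -5 + (⅓)*(-6205) = -5 - 6205/3 = -6220/3 ≈ -2073.3)
1/(34991 + k) - q = 1/(34991 - 39391) - 1*(-6220/3) = 1/(-4400) + 6220/3 = -1/4400 + 6220/3 = 27367997/13200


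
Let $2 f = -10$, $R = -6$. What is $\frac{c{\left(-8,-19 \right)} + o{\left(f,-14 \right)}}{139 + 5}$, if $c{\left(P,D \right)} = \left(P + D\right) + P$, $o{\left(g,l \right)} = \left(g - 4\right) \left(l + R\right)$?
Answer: $\frac{145}{144} \approx 1.0069$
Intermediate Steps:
$f = -5$ ($f = \frac{1}{2} \left(-10\right) = -5$)
$o{\left(g,l \right)} = \left(-6 + l\right) \left(-4 + g\right)$ ($o{\left(g,l \right)} = \left(g - 4\right) \left(l - 6\right) = \left(-4 + g\right) \left(-6 + l\right) = \left(-6 + l\right) \left(-4 + g\right)$)
$c{\left(P,D \right)} = D + 2 P$ ($c{\left(P,D \right)} = \left(D + P\right) + P = D + 2 P$)
$\frac{c{\left(-8,-19 \right)} + o{\left(f,-14 \right)}}{139 + 5} = \frac{\left(-19 + 2 \left(-8\right)\right) - -180}{139 + 5} = \frac{\left(-19 - 16\right) + \left(24 + 30 + 56 + 70\right)}{144} = \left(-35 + 180\right) \frac{1}{144} = 145 \cdot \frac{1}{144} = \frac{145}{144}$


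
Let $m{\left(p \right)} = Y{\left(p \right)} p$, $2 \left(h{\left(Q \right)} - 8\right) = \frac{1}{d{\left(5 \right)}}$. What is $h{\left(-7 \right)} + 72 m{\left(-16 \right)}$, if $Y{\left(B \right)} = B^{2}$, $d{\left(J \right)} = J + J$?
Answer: $- \frac{5898079}{20} \approx -2.949 \cdot 10^{5}$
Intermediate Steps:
$d{\left(J \right)} = 2 J$
$h{\left(Q \right)} = \frac{161}{20}$ ($h{\left(Q \right)} = 8 + \frac{1}{2 \cdot 2 \cdot 5} = 8 + \frac{1}{2 \cdot 10} = 8 + \frac{1}{2} \cdot \frac{1}{10} = 8 + \frac{1}{20} = \frac{161}{20}$)
$m{\left(p \right)} = p^{3}$ ($m{\left(p \right)} = p^{2} p = p^{3}$)
$h{\left(-7 \right)} + 72 m{\left(-16 \right)} = \frac{161}{20} + 72 \left(-16\right)^{3} = \frac{161}{20} + 72 \left(-4096\right) = \frac{161}{20} - 294912 = - \frac{5898079}{20}$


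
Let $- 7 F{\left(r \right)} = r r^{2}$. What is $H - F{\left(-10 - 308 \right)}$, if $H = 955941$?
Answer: $- \frac{25465845}{7} \approx -3.638 \cdot 10^{6}$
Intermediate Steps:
$F{\left(r \right)} = - \frac{r^{3}}{7}$ ($F{\left(r \right)} = - \frac{r r^{2}}{7} = - \frac{r^{3}}{7}$)
$H - F{\left(-10 - 308 \right)} = 955941 - - \frac{\left(-10 - 308\right)^{3}}{7} = 955941 - - \frac{\left(-318\right)^{3}}{7} = 955941 - \left(- \frac{1}{7}\right) \left(-32157432\right) = 955941 - \frac{32157432}{7} = - \frac{25465845}{7}$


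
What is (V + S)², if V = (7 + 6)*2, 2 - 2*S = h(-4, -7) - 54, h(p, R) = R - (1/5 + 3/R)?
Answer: 16136289/4900 ≈ 3293.1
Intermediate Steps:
h(p, R) = -⅕ + R - 3/R (h(p, R) = R - (1*(⅕) + 3/R) = R - (⅕ + 3/R) = R + (-⅕ - 3/R) = -⅕ + R - 3/R)
S = 2197/70 (S = 1 - ((-⅕ - 7 - 3/(-7)) - 54)/2 = 1 - ((-⅕ - 7 - 3*(-⅐)) - 54)/2 = 1 - ((-⅕ - 7 + 3/7) - 54)/2 = 1 - (-237/35 - 54)/2 = 1 - ½*(-2127/35) = 1 + 2127/70 = 2197/70 ≈ 31.386)
V = 26 (V = 13*2 = 26)
(V + S)² = (26 + 2197/70)² = (4017/70)² = 16136289/4900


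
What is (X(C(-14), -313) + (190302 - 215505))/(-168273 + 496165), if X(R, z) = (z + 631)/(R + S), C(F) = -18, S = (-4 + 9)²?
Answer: -176103/2295244 ≈ -0.076725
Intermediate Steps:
S = 25 (S = 5² = 25)
X(R, z) = (631 + z)/(25 + R) (X(R, z) = (z + 631)/(R + 25) = (631 + z)/(25 + R))
(X(C(-14), -313) + (190302 - 215505))/(-168273 + 496165) = ((631 - 313)/(25 - 18) + (190302 - 215505))/(-168273 + 496165) = (318/7 - 25203)/327892 = ((⅐)*318 - 25203)*(1/327892) = (318/7 - 25203)*(1/327892) = -176103/7*1/327892 = -176103/2295244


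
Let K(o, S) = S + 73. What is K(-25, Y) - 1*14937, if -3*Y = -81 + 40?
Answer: -44551/3 ≈ -14850.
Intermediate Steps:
Y = 41/3 (Y = -(-81 + 40)/3 = -⅓*(-41) = 41/3 ≈ 13.667)
K(o, S) = 73 + S
K(-25, Y) - 1*14937 = (73 + 41/3) - 1*14937 = 260/3 - 14937 = -44551/3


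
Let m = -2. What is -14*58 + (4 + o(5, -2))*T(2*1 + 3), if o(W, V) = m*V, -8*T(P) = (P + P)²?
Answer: -912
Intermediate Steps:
T(P) = -P²/2 (T(P) = -(P + P)²/8 = -4*P²/8 = -P²/2)
o(W, V) = -2*V
-14*58 + (4 + o(5, -2))*T(2*1 + 3) = -14*58 + (4 - 2*(-2))*(-(2*1 + 3)²/2) = -812 + (4 + 4)*(-(2 + 3)²/2) = -812 + 8*(-½*5²) = -812 + 8*(-½*25) = -812 + 8*(-25/2) = -812 - 100 = -912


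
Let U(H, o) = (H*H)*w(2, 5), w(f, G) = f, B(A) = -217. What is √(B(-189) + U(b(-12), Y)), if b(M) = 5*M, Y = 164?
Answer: √6983 ≈ 83.564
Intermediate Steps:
U(H, o) = 2*H² (U(H, o) = (H*H)*2 = H²*2 = 2*H²)
√(B(-189) + U(b(-12), Y)) = √(-217 + 2*(5*(-12))²) = √(-217 + 2*(-60)²) = √(-217 + 2*3600) = √(-217 + 7200) = √6983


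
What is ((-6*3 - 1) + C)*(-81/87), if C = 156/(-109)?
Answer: 60129/3161 ≈ 19.022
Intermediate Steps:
C = -156/109 (C = 156*(-1/109) = -156/109 ≈ -1.4312)
((-6*3 - 1) + C)*(-81/87) = ((-6*3 - 1) - 156/109)*(-81/87) = ((-18 - 1) - 156/109)*(-81*1/87) = (-19 - 156/109)*(-27/29) = -2227/109*(-27/29) = 60129/3161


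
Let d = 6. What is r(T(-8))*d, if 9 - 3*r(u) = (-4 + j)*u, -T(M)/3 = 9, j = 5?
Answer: 72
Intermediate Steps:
T(M) = -27 (T(M) = -3*9 = -27)
r(u) = 3 - u/3 (r(u) = 3 - (-4 + 5)*u/3 = 3 - u/3)
r(T(-8))*d = (3 - 1/3*(-27))*6 = (3 + 9)*6 = 12*6 = 72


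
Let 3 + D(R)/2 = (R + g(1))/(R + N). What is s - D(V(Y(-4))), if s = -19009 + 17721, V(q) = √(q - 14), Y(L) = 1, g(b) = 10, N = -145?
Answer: -13483921/10519 + 155*I*√13/10519 ≈ -1281.9 + 0.053129*I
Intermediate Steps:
V(q) = √(-14 + q)
s = -1288
D(R) = -6 + 2*(10 + R)/(-145 + R) (D(R) = -6 + 2*((R + 10)/(R - 145)) = -6 + 2*((10 + R)/(-145 + R)) = -6 + 2*(10 + R)/(-145 + R))
s - D(V(Y(-4))) = -1288 - 2*(445 - 2*√(-14 + 1))/(-145 + √(-14 + 1)) = -1288 - 2*(445 - 2*I*√13)/(-145 + √(-13)) = -1288 - 2*(445 - 2*I*√13)/(-145 + I*√13)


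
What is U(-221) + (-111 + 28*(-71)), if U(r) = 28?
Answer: -2071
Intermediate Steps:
U(-221) + (-111 + 28*(-71)) = 28 + (-111 + 28*(-71)) = 28 + (-111 - 1988) = 28 - 2099 = -2071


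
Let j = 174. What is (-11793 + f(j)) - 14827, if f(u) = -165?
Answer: -26785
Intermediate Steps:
(-11793 + f(j)) - 14827 = (-11793 - 165) - 14827 = -11958 - 14827 = -26785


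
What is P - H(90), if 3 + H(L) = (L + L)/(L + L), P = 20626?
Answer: 20628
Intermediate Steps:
H(L) = -2 (H(L) = -3 + (L + L)/(L + L) = -3 + (2*L)/((2*L)) = -3 + (2*L)*(1/(2*L)) = -3 + 1 = -2)
P - H(90) = 20626 - 1*(-2) = 20626 + 2 = 20628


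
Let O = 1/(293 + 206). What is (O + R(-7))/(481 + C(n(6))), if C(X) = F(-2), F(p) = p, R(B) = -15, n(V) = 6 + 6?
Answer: -7484/239021 ≈ -0.031311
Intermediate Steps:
n(V) = 12
C(X) = -2
O = 1/499 ≈ 0.0020040
(O + R(-7))/(481 + C(n(6))) = (1/499 - 15)/(481 - 2) = -7484/499/479 = -7484/499*1/479 = -7484/239021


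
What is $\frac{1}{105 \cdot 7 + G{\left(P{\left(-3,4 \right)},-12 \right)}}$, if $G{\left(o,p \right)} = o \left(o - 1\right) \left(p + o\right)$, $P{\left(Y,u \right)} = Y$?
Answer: $\frac{1}{555} \approx 0.0018018$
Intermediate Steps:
$G{\left(o,p \right)} = o \left(-1 + o\right) \left(o + p\right)$
$\frac{1}{105 \cdot 7 + G{\left(P{\left(-3,4 \right)},-12 \right)}} = \frac{1}{105 \cdot 7 - 3 \left(\left(-3\right)^{2} - -3 - -12 - -36\right)} = \frac{1}{735 - 3 \left(9 + 3 + 12 + 36\right)} = \frac{1}{735 - 180} = \frac{1}{555}$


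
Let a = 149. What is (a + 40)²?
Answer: 35721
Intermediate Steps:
(a + 40)² = (149 + 40)² = 189² = 35721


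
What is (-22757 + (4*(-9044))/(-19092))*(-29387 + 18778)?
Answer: 1152244731253/4773 ≈ 2.4141e+8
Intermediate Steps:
(-22757 + (4*(-9044))/(-19092))*(-29387 + 18778) = (-22757 - 36176*(-1/19092))*(-10609) = (-22757 + 9044/4773)*(-10609) = -108610117/4773*(-10609) = 1152244731253/4773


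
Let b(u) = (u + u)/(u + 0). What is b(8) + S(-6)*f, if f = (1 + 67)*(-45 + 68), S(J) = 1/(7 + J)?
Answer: 1566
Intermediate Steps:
b(u) = 2 (b(u) = (2*u)/u = 2)
f = 1564 (f = 68*23 = 1564)
b(8) + S(-6)*f = 2 + 1564/(7 - 6) = 2 + 1564/1 = 2 + 1*1564 = 2 + 1564 = 1566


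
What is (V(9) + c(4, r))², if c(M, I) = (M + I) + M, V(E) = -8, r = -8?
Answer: 64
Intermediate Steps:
c(M, I) = I + 2*M (c(M, I) = (I + M) + M = I + 2*M)
(V(9) + c(4, r))² = (-8 + (-8 + 2*4))² = (-8 + (-8 + 8))² = (-8 + 0)² = (-8)² = 64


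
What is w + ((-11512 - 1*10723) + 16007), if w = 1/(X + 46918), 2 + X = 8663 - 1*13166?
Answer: -264148163/42413 ≈ -6228.0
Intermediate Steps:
X = -4505 (X = -2 + (8663 - 1*13166) = -2 + (8663 - 13166) = -2 - 4503 = -4505)
w = 1/42413 (w = 1/(-4505 + 46918) = 1/42413 ≈ 2.3578e-5)
w + ((-11512 - 1*10723) + 16007) = 1/42413 + ((-11512 - 1*10723) + 16007) = 1/42413 + ((-11512 - 10723) + 16007) = 1/42413 + (-22235 + 16007) = 1/42413 - 6228 = -264148163/42413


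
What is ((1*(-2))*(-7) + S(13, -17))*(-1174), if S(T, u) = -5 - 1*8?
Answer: -1174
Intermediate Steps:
S(T, u) = -13 (S(T, u) = -5 - 8 = -13)
((1*(-2))*(-7) + S(13, -17))*(-1174) = ((1*(-2))*(-7) - 13)*(-1174) = (-2*(-7) - 13)*(-1174) = (14 - 13)*(-1174) = 1*(-1174) = -1174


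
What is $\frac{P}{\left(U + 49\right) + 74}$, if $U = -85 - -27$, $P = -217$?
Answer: $- \frac{217}{65} \approx -3.3385$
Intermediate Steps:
$U = -58$ ($U = -85 + 27 = -58$)
$\frac{P}{\left(U + 49\right) + 74} = - \frac{217}{\left(-58 + 49\right) + 74} = - \frac{217}{-9 + 74} = - \frac{217}{65}$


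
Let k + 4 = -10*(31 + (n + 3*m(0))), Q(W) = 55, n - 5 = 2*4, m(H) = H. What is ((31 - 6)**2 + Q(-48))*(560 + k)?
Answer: 78880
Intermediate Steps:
n = 13 (n = 5 + 2*4 = 5 + 8 = 13)
k = -444 (k = -4 - 10*(31 + (13 + 3*0)) = -4 - 10*(31 + (13 + 0)) = -4 - 10*(31 + 13) = -4 - 10*44 = -4 - 440 = -444)
((31 - 6)**2 + Q(-48))*(560 + k) = ((31 - 6)**2 + 55)*(560 - 444) = (25**2 + 55)*116 = (625 + 55)*116 = 680*116 = 78880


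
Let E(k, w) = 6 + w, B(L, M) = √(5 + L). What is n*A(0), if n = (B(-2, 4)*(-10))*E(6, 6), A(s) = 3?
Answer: -360*√3 ≈ -623.54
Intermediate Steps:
n = -120*√3 (n = (√(5 - 2)*(-10))*(6 + 6) = (√3*(-10))*12 = -10*√3*12 = -120*√3 ≈ -207.85)
n*A(0) = -120*√3*3 = -360*√3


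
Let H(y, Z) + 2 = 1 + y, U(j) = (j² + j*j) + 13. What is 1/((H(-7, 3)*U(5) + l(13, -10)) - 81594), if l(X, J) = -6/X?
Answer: -13/1067280 ≈ -1.2180e-5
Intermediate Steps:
U(j) = 13 + 2*j² (U(j) = (j² + j²) + 13 = 2*j² + 13 = 13 + 2*j²)
H(y, Z) = -1 + y (H(y, Z) = -2 + (1 + y) = -1 + y)
1/((H(-7, 3)*U(5) + l(13, -10)) - 81594) = 1/(((-1 - 7)*(13 + 2*5²) - 6/13) - 81594) = 1/((-8*(13 + 2*25) - 6*1/13) - 81594) = 1/((-8*(13 + 50) - 6/13) - 81594) = 1/((-8*63 - 6/13) - 81594) = 1/((-504 - 6/13) - 81594) = 1/(-6558/13 - 81594) = 1/(-1067280/13) = -13/1067280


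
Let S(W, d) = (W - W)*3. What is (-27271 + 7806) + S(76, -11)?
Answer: -19465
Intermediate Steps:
S(W, d) = 0 (S(W, d) = 0*3 = 0)
(-27271 + 7806) + S(76, -11) = (-27271 + 7806) + 0 = -19465 + 0 = -19465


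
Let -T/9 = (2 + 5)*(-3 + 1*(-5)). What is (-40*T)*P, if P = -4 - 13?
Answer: 342720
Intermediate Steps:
P = -17
T = 504 (T = -9*(2 + 5)*(-3 + 1*(-5)) = -63*(-3 - 5) = -63*(-8) = -9*(-56) = 504)
(-40*T)*P = -40*504*(-17) = -20160*(-17) = 342720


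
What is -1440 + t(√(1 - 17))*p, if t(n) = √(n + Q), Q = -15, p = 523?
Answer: -1440 + 523*√(-15 + 4*I) ≈ -1172.3 + 2043.2*I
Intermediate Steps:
t(n) = √(-15 + n) (t(n) = √(n - 15) = √(-15 + n))
-1440 + t(√(1 - 17))*p = -1440 + √(-15 + √(1 - 17))*523 = -1440 + √(-15 + √(-16))*523 = -1440 + √(-15 + 4*I)*523 = -1440 + 523*√(-15 + 4*I)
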